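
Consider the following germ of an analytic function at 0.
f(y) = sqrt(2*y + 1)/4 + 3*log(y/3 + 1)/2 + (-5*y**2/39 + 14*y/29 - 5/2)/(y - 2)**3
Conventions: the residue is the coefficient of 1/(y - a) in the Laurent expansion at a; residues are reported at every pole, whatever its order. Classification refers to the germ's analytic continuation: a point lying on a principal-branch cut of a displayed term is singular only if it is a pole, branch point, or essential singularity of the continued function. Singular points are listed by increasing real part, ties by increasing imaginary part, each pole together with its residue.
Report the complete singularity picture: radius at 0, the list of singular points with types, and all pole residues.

Denominator factor (y - 2)^3: pole of order 3 at 2, modulus 2.
Branch term (3/2)*log(1 - y/(-3)): its argument vanishes at y = -3, a logarithmic branch point, modulus 3.
Branch term (1/4)*sqrt(1 - y/(-1/2)): its argument vanishes at y = -1/2, a square-root branch point, modulus 1/2.
The radius of convergence is the smallest modulus among the singular points: 1/2.
The branch terms are analytic at 2 and contribute nothing to the residue; only the rational part matters.
At the order-3 pole 2 set g(y) = (y - (2))^3*(rational part) = -5*y**2/39 + 14*y/29 - 5/2.
Order-3 pole: residue = g''(a)/2; g''(2) = -10/39, so the residue is -5/39.
List the singular points by increasing real part (a conjugate pair: the negative imaginary part first).

Radius of convergence at 0: 1/2.
At -3: a logarithmic branch point.
At -1/2: an algebraic (square-root) branch point.
At 2: a pole of order 3; residue -5/39.


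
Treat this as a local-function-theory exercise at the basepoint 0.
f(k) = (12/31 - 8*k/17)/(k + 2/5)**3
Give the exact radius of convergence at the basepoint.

Denominator factor (k + 2/5)^3: pole of order 3 at -2/5, modulus 2/5.
The radius of convergence is the smallest modulus among the singular points: 2/5.

The radius of convergence is 2/5.


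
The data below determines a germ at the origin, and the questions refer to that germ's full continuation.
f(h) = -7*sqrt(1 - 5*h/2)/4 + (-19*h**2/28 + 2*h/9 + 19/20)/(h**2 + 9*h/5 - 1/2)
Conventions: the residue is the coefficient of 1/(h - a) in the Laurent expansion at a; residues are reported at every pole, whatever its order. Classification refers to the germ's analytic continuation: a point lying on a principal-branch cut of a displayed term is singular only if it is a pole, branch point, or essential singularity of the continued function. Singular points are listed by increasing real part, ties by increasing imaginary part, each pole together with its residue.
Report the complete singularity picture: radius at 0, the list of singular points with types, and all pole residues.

Radius of convergence at 0: -9/10 + (1/10)*sqrt(131).
At -9/10 - (1/10)*sqrt(131): a pole of order 1; residue 1819/2520 + (241/9170)*sqrt(131).
At -9/10 + (1/10)*sqrt(131): a pole of order 1; residue 1819/2520 - (241/9170)*sqrt(131).
At 2/5: an algebraic (square-root) branch point.

Denominator factor (h**2 + 9*h/5 - 1/2): discriminant 131/25, real irrational roots -9/10 + (1/10)*sqrt(131) and -9/10 - (1/10)*sqrt(131); poles of order 1, moduli -9/10 + (1/10)*sqrt(131) and 9/10 + (1/10)*sqrt(131).
Branch term (-7/4)*sqrt(1 - h/(2/5)): its argument vanishes at h = 2/5, a square-root branch point, modulus 2/5.
The radius of convergence is the smallest modulus among the singular points: -9/10 + (1/10)*sqrt(131).
The branch term is analytic at -9/10 - (1/10)*sqrt(131) and contributes nothing to the residue; only the rational part matters.
The factor h**2 + 9*h/5 - 1/2 splits as (h - a)(h - a') with a = -9/10 - (1/10)*sqrt(131), a' = -9/10 + (1/10)*sqrt(131). At the order-1 pole a set g(h) = (h - a)*(rational part) = [-19*h**2/28 + 2*h/9 + 19/20] / (h - a').
Simple pole: residue = g(a) at a = -9/10 - (1/10)*sqrt(131), which is 1819/2520 + (241/9170)*sqrt(131).
The branch term is analytic at -9/10 + (1/10)*sqrt(131) and contributes nothing to the residue; only the rational part matters.
The factor h**2 + 9*h/5 - 1/2 splits as (h - a)(h - a') with a = -9/10 + (1/10)*sqrt(131), a' = -9/10 - (1/10)*sqrt(131). At the order-1 pole a set g(h) = (h - a)*(rational part) = [-19*h**2/28 + 2*h/9 + 19/20] / (h - a').
Simple pole: residue = g(a) at a = -9/10 + (1/10)*sqrt(131), which is 1819/2520 - (241/9170)*sqrt(131).
List the singular points by increasing real part (a conjugate pair: the negative imaginary part first).


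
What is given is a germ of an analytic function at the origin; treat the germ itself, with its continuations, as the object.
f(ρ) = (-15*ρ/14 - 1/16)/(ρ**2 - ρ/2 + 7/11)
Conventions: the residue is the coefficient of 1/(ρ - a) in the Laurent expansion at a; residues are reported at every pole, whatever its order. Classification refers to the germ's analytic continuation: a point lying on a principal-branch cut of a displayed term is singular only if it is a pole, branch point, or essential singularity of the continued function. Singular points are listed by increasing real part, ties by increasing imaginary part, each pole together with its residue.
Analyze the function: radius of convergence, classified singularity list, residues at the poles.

Denominator factor (ρ**2 - ρ/2 + 7/11): discriminant -101/44, complex-conjugate roots (1/4) + ((1/44)*sqrt(1111))*i and (1/4) - ((1/44)*sqrt(1111))*i; poles of order 1, moduli (1/11)*sqrt(77) and (1/11)*sqrt(77).
The radius of convergence is the smallest modulus among the singular points: (1/11)*sqrt(77).
The factor ρ**2 - ρ/2 + 7/11 splits as (ρ - a)(ρ - a') with a = (1/4) - ((1/44)*sqrt(1111))*i, a' = (1/4) + ((1/44)*sqrt(1111))*i. At the order-1 pole a set g(ρ) = (ρ - a)*f(ρ) = [-15*ρ/14 - 1/16] / (ρ - a').
Simple pole: residue = g(a) at a = (1/4) - ((1/44)*sqrt(1111))*i, which is (-15/28) - ((37/5656)*sqrt(1111))*i.
The factor ρ**2 - ρ/2 + 7/11 splits as (ρ - a)(ρ - a') with a = (1/4) + ((1/44)*sqrt(1111))*i, a' = (1/4) - ((1/44)*sqrt(1111))*i. At the order-1 pole a set g(ρ) = (ρ - a)*f(ρ) = [-15*ρ/14 - 1/16] / (ρ - a').
Simple pole: residue = g(a) at a = (1/4) + ((1/44)*sqrt(1111))*i, which is (-15/28) + ((37/5656)*sqrt(1111))*i.
List the singular points by increasing real part (a conjugate pair: the negative imaginary part first).

Radius of convergence at 0: (1/11)*sqrt(77).
At (1/4) - ((1/44)*sqrt(1111))*i: a pole of order 1; residue (-15/28) - ((37/5656)*sqrt(1111))*i.
At (1/4) + ((1/44)*sqrt(1111))*i: a pole of order 1; residue (-15/28) + ((37/5656)*sqrt(1111))*i.


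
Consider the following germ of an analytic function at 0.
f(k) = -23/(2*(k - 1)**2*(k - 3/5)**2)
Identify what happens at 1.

The denominator factor k - 1 vanishes at 1 and appears to the power 2; the numerator there equals -23/2, nonzero, and no other factor vanishes.
Hence a pole whose order is the multiplicity, 2.

The point is a pole of order 2.


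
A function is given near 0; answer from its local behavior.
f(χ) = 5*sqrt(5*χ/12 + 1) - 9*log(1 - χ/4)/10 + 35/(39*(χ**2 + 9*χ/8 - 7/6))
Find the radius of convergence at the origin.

Denominator factor (χ**2 + 9*χ/8 - 7/6): discriminant 1139/192, real irrational roots -9/16 + (1/48)*sqrt(3417) and -9/16 - (1/48)*sqrt(3417); poles of order 1, moduli -9/16 + (1/48)*sqrt(3417) and 9/16 + (1/48)*sqrt(3417).
Branch term (-9/10)*log(1 - χ/(4)): its argument vanishes at χ = 4, a logarithmic branch point, modulus 4.
Branch term (5)*sqrt(1 - χ/(-12/5)): its argument vanishes at χ = -12/5, a square-root branch point, modulus 12/5.
The radius of convergence is the smallest modulus among the singular points: -9/16 + (1/48)*sqrt(3417).

The radius of convergence is -9/16 + (1/48)*sqrt(3417).


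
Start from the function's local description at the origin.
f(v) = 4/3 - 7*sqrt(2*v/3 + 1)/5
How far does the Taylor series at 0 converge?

The radius of convergence is 3/2.

Branch term (-7/5)*sqrt(1 - v/(-3/2)): its argument vanishes at v = -3/2, a square-root branch point, modulus 3/2.
The radius of convergence is the smallest modulus among the singular points: 3/2.


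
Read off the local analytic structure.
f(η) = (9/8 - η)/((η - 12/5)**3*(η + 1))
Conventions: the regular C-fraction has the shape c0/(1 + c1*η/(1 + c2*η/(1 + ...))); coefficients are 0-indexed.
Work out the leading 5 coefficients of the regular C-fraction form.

The regular C-fraction coefficients are [-125/1536, 23/36, 209/828, 15765/9614, -46428605/15815448].

Taylor coefficients (expand at 0): a_0 = -125/1536, a_1 = 2875/55296, a_2 = -5125/110592, a_3 = 83375/1327104, a_4 = -4518625/95551488.
c0 = a_0 = -125/1536. Peel one level at a time: if S = 1 + c*η/S' with S'(0) = 1, then c is the η-coefficient of S and S' = c*η/(S - 1).
S_1 = c0/f = 1 + (23/36)*η + (-209/1296)*η^2 + ...; c1 = 23/36.
S_2 = c1*η/(S_1 - 1) = 1 + (209/828)*η + (-5255/12696)*η^2 + ...; c2 = 209/828.
S_3 = c2*η/(S_2 - 1) = 1 + (15765/9614)*η + (10093175/2096688)*η^2 + ...; c3 = 15765/9614.
S_4 = c3*η/(S_3 - 1) = 1 + (-46428605/15815448)*η + ...; c4 = -46428605/15815448.


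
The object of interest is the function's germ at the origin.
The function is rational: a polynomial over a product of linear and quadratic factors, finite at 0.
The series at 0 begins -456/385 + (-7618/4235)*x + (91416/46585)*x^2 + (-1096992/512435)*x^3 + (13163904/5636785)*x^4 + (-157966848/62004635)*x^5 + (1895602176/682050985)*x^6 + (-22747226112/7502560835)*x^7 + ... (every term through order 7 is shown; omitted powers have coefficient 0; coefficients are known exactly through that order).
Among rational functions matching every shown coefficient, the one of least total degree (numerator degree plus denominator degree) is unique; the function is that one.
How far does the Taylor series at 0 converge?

The radius of convergence is 11/12.

No rational of total degree below 2 reproduces all 8 coefficients; solving the [1/1] Pade equations on them gives f(x) = (-17*x/6 - 38/35)/(x + 11/12), whose expansion matches every shown term.
Denominator factor (x + 11/12): pole of order 1 at -11/12, modulus 11/12.
The radius of convergence is the smallest modulus among the singular points: 11/12.


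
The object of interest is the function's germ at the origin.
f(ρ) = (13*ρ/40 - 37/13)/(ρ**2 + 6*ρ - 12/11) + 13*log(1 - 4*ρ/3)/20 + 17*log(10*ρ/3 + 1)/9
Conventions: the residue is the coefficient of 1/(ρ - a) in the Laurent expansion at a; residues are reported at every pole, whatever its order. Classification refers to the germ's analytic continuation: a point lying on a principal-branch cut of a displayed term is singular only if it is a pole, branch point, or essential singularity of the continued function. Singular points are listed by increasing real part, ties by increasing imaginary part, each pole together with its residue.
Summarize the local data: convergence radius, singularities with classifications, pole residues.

Radius of convergence at 0: -3 + (1/11)*sqrt(1221).
At -3 - (1/11)*sqrt(1221): a pole of order 1; residue 13/80 + (1987/115440)*sqrt(1221).
At -3/10: a logarithmic branch point.
At -3 + (1/11)*sqrt(1221): a pole of order 1; residue 13/80 - (1987/115440)*sqrt(1221).
At 3/4: a logarithmic branch point.

Denominator factor (ρ**2 + 6*ρ - 12/11): discriminant 444/11, real irrational roots -3 + (1/11)*sqrt(1221) and -3 - (1/11)*sqrt(1221); poles of order 1, moduli -3 + (1/11)*sqrt(1221) and 3 + (1/11)*sqrt(1221).
Branch term (13/20)*log(1 - ρ/(3/4)): its argument vanishes at ρ = 3/4, a logarithmic branch point, modulus 3/4.
Branch term (17/9)*log(1 - ρ/(-3/10)): its argument vanishes at ρ = -3/10, a logarithmic branch point, modulus 3/10.
The radius of convergence is the smallest modulus among the singular points: -3 + (1/11)*sqrt(1221).
The branch terms are analytic at -3 - (1/11)*sqrt(1221) and contribute nothing to the residue; only the rational part matters.
The factor ρ**2 + 6*ρ - 12/11 splits as (ρ - a)(ρ - a') with a = -3 - (1/11)*sqrt(1221), a' = -3 + (1/11)*sqrt(1221). At the order-1 pole a set g(ρ) = (ρ - a)*(rational part) = [13*ρ/40 - 37/13] / (ρ - a').
Simple pole: residue = g(a) at a = -3 - (1/11)*sqrt(1221), which is 13/80 + (1987/115440)*sqrt(1221).
The branch terms are analytic at -3 + (1/11)*sqrt(1221) and contribute nothing to the residue; only the rational part matters.
The factor ρ**2 + 6*ρ - 12/11 splits as (ρ - a)(ρ - a') with a = -3 + (1/11)*sqrt(1221), a' = -3 - (1/11)*sqrt(1221). At the order-1 pole a set g(ρ) = (ρ - a)*(rational part) = [13*ρ/40 - 37/13] / (ρ - a').
Simple pole: residue = g(a) at a = -3 + (1/11)*sqrt(1221), which is 13/80 - (1987/115440)*sqrt(1221).
List the singular points by increasing real part (a conjugate pair: the negative imaginary part first).


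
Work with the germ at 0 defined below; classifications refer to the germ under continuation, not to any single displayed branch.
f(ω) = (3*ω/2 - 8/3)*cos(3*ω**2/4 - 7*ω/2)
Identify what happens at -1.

The point is a regular point.

There is no denominator, hence no pole anywhere.
The factor cos(3*ω**2/4 - 7*ω/2) is entire.
So the germ continues analytically to -1.


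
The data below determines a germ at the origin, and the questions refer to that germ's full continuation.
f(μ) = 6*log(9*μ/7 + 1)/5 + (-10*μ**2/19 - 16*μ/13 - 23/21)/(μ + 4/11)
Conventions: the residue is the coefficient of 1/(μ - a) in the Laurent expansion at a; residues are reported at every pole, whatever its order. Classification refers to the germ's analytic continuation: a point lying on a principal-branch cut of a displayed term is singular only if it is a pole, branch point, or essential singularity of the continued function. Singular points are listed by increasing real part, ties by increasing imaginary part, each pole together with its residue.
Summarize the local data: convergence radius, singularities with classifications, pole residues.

Radius of convergence at 0: 4/11.
At -7/9: a logarithmic branch point.
At -4/11: a pole of order 1; residue -450185/627627.

Denominator factor (μ + 4/11): pole of order 1 at -4/11, modulus 4/11.
Branch term (6/5)*log(1 - μ/(-7/9)): its argument vanishes at μ = -7/9, a logarithmic branch point, modulus 7/9.
The radius of convergence is the smallest modulus among the singular points: 4/11.
The branch term is analytic at -4/11 and contributes nothing to the residue; only the rational part matters.
At the order-1 pole -4/11 set g(μ) = (μ - (-4/11))*(rational part) = -10*μ**2/19 - 16*μ/13 - 23/21.
Simple pole: residue = g(a) at a = -4/11, which is -450185/627627.
List the singular points by increasing real part (a conjugate pair: the negative imaginary part first).


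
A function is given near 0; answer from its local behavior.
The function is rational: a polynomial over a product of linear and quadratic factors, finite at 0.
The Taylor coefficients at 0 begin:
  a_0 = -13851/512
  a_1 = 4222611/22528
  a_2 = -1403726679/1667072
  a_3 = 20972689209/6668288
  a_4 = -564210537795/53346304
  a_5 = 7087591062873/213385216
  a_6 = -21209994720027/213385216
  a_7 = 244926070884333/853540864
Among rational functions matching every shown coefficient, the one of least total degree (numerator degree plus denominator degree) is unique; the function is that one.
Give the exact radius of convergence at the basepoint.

The radius of convergence is 4/9.

No rational of total degree below 5 reproduces all 8 coefficients; solving the [2/3] Pade equations on them gives f(ζ) = (40*ζ**2/37 + 14*ζ/33 - 19/8)/(ζ + 4/9)**3, whose expansion matches every shown term.
Denominator factor (ζ + 4/9)^3: pole of order 3 at -4/9, modulus 4/9.
The radius of convergence is the smallest modulus among the singular points: 4/9.


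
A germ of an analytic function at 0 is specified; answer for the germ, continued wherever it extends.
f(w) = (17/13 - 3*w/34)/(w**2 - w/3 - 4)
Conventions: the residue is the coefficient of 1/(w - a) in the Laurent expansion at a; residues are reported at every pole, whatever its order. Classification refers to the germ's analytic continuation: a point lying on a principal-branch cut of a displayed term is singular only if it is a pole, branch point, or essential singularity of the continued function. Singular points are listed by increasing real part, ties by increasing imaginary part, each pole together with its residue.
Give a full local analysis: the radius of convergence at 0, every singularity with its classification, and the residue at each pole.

Radius of convergence at 0: -1/6 + (1/6)*sqrt(145).
At 1/6 - (1/6)*sqrt(145): a pole of order 1; residue -3/68 - (3429/128180)*sqrt(145).
At 1/6 + (1/6)*sqrt(145): a pole of order 1; residue -3/68 + (3429/128180)*sqrt(145).

Denominator factor (w**2 - w/3 - 4): discriminant 145/9, real irrational roots 1/6 + (1/6)*sqrt(145) and 1/6 - (1/6)*sqrt(145); poles of order 1, moduli 1/6 + (1/6)*sqrt(145) and -1/6 + (1/6)*sqrt(145).
The radius of convergence is the smallest modulus among the singular points: -1/6 + (1/6)*sqrt(145).
The factor w**2 - w/3 - 4 splits as (w - a)(w - a') with a = 1/6 - (1/6)*sqrt(145), a' = 1/6 + (1/6)*sqrt(145). At the order-1 pole a set g(w) = (w - a)*f(w) = [17/13 - 3*w/34] / (w - a').
Simple pole: residue = g(a) at a = 1/6 - (1/6)*sqrt(145), which is -3/68 - (3429/128180)*sqrt(145).
The factor w**2 - w/3 - 4 splits as (w - a)(w - a') with a = 1/6 + (1/6)*sqrt(145), a' = 1/6 - (1/6)*sqrt(145). At the order-1 pole a set g(w) = (w - a)*f(w) = [17/13 - 3*w/34] / (w - a').
Simple pole: residue = g(a) at a = 1/6 + (1/6)*sqrt(145), which is -3/68 + (3429/128180)*sqrt(145).
List the singular points by increasing real part (a conjugate pair: the negative imaginary part first).


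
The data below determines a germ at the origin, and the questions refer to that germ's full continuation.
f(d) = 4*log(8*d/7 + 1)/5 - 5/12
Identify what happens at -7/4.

The point is a regular point.

There is no denominator, hence no pole anywhere.
Branch term log(1 - d/(-7/8)): argument at -7/4 is -1, nonzero, so -7/4 is not its branch point (a point on a principal cut is still regular for the continued germ).
So the germ continues analytically to -7/4.


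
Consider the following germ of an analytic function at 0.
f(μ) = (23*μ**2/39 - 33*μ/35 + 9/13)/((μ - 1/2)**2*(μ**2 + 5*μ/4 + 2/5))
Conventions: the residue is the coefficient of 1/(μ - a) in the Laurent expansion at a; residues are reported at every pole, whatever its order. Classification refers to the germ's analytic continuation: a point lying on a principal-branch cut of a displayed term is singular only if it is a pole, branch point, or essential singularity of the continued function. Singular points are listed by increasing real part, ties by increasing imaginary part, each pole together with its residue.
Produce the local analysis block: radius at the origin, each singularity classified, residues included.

Radius of convergence at 0: 1/2.
At (-5/8) - ((1/40)*sqrt(15))*i: a pole of order 1; residue (7162/18207) + ((1122806/710073)*sqrt(15))*i.
At (-5/8) + ((1/40)*sqrt(15))*i: a pole of order 1; residue (7162/18207) - ((1122806/710073)*sqrt(15))*i.
At 1/2: a pole of order 2; residue -14324/18207.

Denominator factor (μ - 1/2)^2: pole of order 2 at 1/2, modulus 1/2.
Denominator factor (μ**2 + 5*μ/4 + 2/5): discriminant -3/80, complex-conjugate roots (-5/8) + ((1/40)*sqrt(15))*i and (-5/8) - ((1/40)*sqrt(15))*i; poles of order 1, moduli (1/5)*sqrt(10) and (1/5)*sqrt(10).
The radius of convergence is the smallest modulus among the singular points: 1/2.
The factor μ**2 + 5*μ/4 + 2/5 splits as (μ - a)(μ - a') with a = (-5/8) - ((1/40)*sqrt(15))*i, a' = (-5/8) + ((1/40)*sqrt(15))*i. At the order-1 pole a set g(μ) = (μ - a)*f(μ) = [(23*μ**2/39 - 33*μ/35 + 9/13)/(μ - 1/2)**2] / (μ - a').
Simple pole: residue = g(a) at a = (-5/8) - ((1/40)*sqrt(15))*i, which is (7162/18207) + ((1122806/710073)*sqrt(15))*i.
The factor μ**2 + 5*μ/4 + 2/5 splits as (μ - a)(μ - a') with a = (-5/8) + ((1/40)*sqrt(15))*i, a' = (-5/8) - ((1/40)*sqrt(15))*i. At the order-1 pole a set g(μ) = (μ - a)*f(μ) = [(23*μ**2/39 - 33*μ/35 + 9/13)/(μ - 1/2)**2] / (μ - a').
Simple pole: residue = g(a) at a = (-5/8) + ((1/40)*sqrt(15))*i, which is (7162/18207) - ((1122806/710073)*sqrt(15))*i.
At the order-2 pole 1/2 set g(μ) = (μ - (1/2))^2*f(μ) = (23*μ**2/39 - 33*μ/35 + 9/13)/(μ**2 + 5*μ/4 + 2/5).
Order-2 pole: residue = g'(a); g'(1/2) = -14324/18207, so the residue is -14324/18207.
List the singular points by increasing real part (a conjugate pair: the negative imaginary part first).


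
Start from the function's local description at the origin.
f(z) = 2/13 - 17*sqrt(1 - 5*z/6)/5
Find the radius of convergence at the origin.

The radius of convergence is 6/5.

Branch term (-17/5)*sqrt(1 - z/(6/5)): its argument vanishes at z = 6/5, a square-root branch point, modulus 6/5.
The radius of convergence is the smallest modulus among the singular points: 6/5.


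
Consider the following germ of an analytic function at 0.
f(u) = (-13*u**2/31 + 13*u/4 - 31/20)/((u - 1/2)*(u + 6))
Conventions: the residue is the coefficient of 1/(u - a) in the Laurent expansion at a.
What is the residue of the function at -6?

The residue is 22411/4030.

At the order-1 pole -6 set g(u) = (u - (-6))*f(u) = (-13*u**2/31 + 13*u/4 - 31/20)/(u - 1/2).
Simple pole: residue = g(a) at a = -6, which is 22411/4030.


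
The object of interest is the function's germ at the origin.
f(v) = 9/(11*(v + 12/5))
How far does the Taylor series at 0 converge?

The radius of convergence is 12/5.

Denominator factor (v + 12/5): pole of order 1 at -12/5, modulus 12/5.
The radius of convergence is the smallest modulus among the singular points: 12/5.


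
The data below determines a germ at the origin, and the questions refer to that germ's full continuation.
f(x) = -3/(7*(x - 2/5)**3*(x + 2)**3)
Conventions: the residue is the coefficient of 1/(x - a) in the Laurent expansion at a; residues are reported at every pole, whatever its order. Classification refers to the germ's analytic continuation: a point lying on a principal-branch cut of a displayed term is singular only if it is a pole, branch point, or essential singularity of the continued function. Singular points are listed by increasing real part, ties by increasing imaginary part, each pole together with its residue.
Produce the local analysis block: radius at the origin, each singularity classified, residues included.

Radius of convergence at 0: 2/5.
At -2: a pole of order 3; residue 3125/96768.
At 2/5: a pole of order 3; residue -3125/96768.

Denominator factor (x - 2/5)^3: pole of order 3 at 2/5, modulus 2/5.
Denominator factor (x + 2)^3: pole of order 3 at -2, modulus 2.
The radius of convergence is the smallest modulus among the singular points: 2/5.
At the order-3 pole -2 set g(x) = (x - (-2))^3*f(x) = -3/(7*(x - 2/5)**3).
Order-3 pole: residue = g''(a)/2; g''(-2) = 3125/48384, so the residue is 3125/96768.
At the order-3 pole 2/5 set g(x) = (x - (2/5))^3*f(x) = -3/(7*(x + 2)**3).
Order-3 pole: residue = g''(a)/2; g''(2/5) = -3125/48384, so the residue is -3125/96768.
List the singular points by increasing real part (a conjugate pair: the negative imaginary part first).


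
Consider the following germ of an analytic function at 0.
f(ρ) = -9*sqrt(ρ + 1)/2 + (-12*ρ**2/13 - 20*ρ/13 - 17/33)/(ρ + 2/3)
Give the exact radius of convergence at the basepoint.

Denominator factor (ρ + 2/3): pole of order 1 at -2/3, modulus 2/3.
Branch term (-9/2)*sqrt(1 - ρ/(-1)): its argument vanishes at ρ = -1, a square-root branch point, modulus 1.
The radius of convergence is the smallest modulus among the singular points: 2/3.

The radius of convergence is 2/3.


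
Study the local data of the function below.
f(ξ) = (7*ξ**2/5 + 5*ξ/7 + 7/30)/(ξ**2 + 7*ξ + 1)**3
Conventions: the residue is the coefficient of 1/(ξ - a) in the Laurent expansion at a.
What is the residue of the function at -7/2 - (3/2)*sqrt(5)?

The factor ξ**2 + 7*ξ + 1 splits as (ξ - a)(ξ - a') with a = -7/2 - (3/2)*sqrt(5), a' = -7/2 + (3/2)*sqrt(5). At the order-3 pole a set g(ξ) = (ξ - a)^3*f(ξ) = [7*ξ**2/5 + 5*ξ/7 + 7/30] / (ξ - a')^3.
Order-3 pole: residue = g''(a)/2; g''(-7/2 - (3/2)*sqrt(5)) = -(578/151875)*sqrt(5), so the residue is -(289/151875)*sqrt(5).

The residue is -(289/151875)*sqrt(5).


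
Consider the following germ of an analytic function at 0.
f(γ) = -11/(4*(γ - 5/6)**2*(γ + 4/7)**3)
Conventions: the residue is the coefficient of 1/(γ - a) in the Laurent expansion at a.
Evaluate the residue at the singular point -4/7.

The residue is -25671492/12117361.

At the order-3 pole -4/7 set g(γ) = (γ - (-4/7))^3*f(γ) = -11/(4*(γ - 5/6)**2).
Order-3 pole: residue = g''(a)/2; g''(-4/7) = -51342984/12117361, so the residue is -25671492/12117361.


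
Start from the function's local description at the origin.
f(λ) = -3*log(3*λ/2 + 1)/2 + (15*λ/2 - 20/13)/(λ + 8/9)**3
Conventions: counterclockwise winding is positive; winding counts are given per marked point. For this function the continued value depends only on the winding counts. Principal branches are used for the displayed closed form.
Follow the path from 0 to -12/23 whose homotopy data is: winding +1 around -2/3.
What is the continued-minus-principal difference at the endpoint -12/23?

The rational part is single-valued and drops out of the difference; each branch term changes only by its own monodromy.
(-3/2)*log(1 - λ/(-2/3)): each positive loop around -2/3 adds 2*pi*i to the log, so winding +1 contributes (-3/2)*(1)*2*pi*i = -(3)*pi*i.
Summing the contributions at λ = -12/23 gives -(3)*pi*i.

Continued minus principal equals -(3)*pi*i.


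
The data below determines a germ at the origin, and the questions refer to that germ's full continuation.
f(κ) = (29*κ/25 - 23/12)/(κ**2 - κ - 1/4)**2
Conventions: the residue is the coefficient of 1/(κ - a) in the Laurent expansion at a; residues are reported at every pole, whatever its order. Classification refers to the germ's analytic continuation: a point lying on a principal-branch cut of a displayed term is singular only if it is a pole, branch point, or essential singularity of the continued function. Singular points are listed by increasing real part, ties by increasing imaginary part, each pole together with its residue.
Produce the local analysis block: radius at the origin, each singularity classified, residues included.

Denominator factor (κ**2 - κ - 1/4)^2: discriminant 2, real irrational roots 1/2 + (1/2)*sqrt(2) and 1/2 - (1/2)*sqrt(2); poles of order 2, moduli 1/2 + (1/2)*sqrt(2) and -1/2 + (1/2)*sqrt(2).
The radius of convergence is the smallest modulus among the singular points: -1/2 + (1/2)*sqrt(2).
The factor κ**2 - κ - 1/4 splits as (κ - a)(κ - a') with a = 1/2 - (1/2)*sqrt(2), a' = 1/2 + (1/2)*sqrt(2). At the order-2 pole a set g(κ) = (κ - a)^2*f(κ) = [29*κ/25 - 23/12] / (κ - a')^2.
Order-2 pole: residue = g'(a); g'(1/2 - (1/2)*sqrt(2)) = -(401/600)*sqrt(2), so the residue is -(401/600)*sqrt(2).
The factor κ**2 - κ - 1/4 splits as (κ - a)(κ - a') with a = 1/2 + (1/2)*sqrt(2), a' = 1/2 - (1/2)*sqrt(2). At the order-2 pole a set g(κ) = (κ - a)^2*f(κ) = [29*κ/25 - 23/12] / (κ - a')^2.
Order-2 pole: residue = g'(a); g'(1/2 + (1/2)*sqrt(2)) = (401/600)*sqrt(2), so the residue is (401/600)*sqrt(2).
List the singular points by increasing real part (a conjugate pair: the negative imaginary part first).

Radius of convergence at 0: -1/2 + (1/2)*sqrt(2).
At 1/2 - (1/2)*sqrt(2): a pole of order 2; residue -(401/600)*sqrt(2).
At 1/2 + (1/2)*sqrt(2): a pole of order 2; residue (401/600)*sqrt(2).


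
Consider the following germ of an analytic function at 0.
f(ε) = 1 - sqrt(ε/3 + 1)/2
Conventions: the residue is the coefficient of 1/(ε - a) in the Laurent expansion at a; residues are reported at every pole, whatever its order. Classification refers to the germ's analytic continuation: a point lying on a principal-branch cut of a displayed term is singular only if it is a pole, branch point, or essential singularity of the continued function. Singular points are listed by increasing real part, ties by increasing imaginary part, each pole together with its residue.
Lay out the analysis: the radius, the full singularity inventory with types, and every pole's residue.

Radius of convergence at 0: 3.
At -3: an algebraic (square-root) branch point.

Branch term (-1/2)*sqrt(1 - ε/(-3)): its argument vanishes at ε = -3, a square-root branch point, modulus 3.
The radius of convergence is the smallest modulus among the singular points: 3.


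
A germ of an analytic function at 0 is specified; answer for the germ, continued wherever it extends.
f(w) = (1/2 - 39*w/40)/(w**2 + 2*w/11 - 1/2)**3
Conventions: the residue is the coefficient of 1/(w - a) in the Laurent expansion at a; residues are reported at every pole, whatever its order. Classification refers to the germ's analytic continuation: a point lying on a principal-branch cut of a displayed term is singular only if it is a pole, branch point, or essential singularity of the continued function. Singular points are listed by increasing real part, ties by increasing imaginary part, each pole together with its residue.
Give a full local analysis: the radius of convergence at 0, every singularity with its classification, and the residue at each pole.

Denominator factor (w**2 + 2*w/11 - 1/2)^3: discriminant 246/121, real irrational roots -1/11 + (1/22)*sqrt(246) and -1/11 - (1/22)*sqrt(246); poles of order 3, moduli -1/11 + (1/22)*sqrt(246) and 1/11 + (1/22)*sqrt(246).
The radius of convergence is the smallest modulus among the singular points: -1/11 + (1/22)*sqrt(246).
The factor w**2 + 2*w/11 - 1/2 splits as (w - a)(w - a') with a = -1/11 - (1/22)*sqrt(246), a' = -1/11 + (1/22)*sqrt(246). At the order-3 pole a set g(w) = (w - a)^3*f(w) = [1/2 - 39*w/40] / (w - a')^3.
Order-3 pole: residue = g''(a)/2; g''(-1/11 - (1/22)*sqrt(246)) = -(3792019/49623120)*sqrt(246), so the residue is -(3792019/99246240)*sqrt(246).
The factor w**2 + 2*w/11 - 1/2 splits as (w - a)(w - a') with a = -1/11 + (1/22)*sqrt(246), a' = -1/11 - (1/22)*sqrt(246). At the order-3 pole a set g(w) = (w - a)^3*f(w) = [1/2 - 39*w/40] / (w - a')^3.
Order-3 pole: residue = g''(a)/2; g''(-1/11 + (1/22)*sqrt(246)) = (3792019/49623120)*sqrt(246), so the residue is (3792019/99246240)*sqrt(246).
List the singular points by increasing real part (a conjugate pair: the negative imaginary part first).

Radius of convergence at 0: -1/11 + (1/22)*sqrt(246).
At -1/11 - (1/22)*sqrt(246): a pole of order 3; residue -(3792019/99246240)*sqrt(246).
At -1/11 + (1/22)*sqrt(246): a pole of order 3; residue (3792019/99246240)*sqrt(246).


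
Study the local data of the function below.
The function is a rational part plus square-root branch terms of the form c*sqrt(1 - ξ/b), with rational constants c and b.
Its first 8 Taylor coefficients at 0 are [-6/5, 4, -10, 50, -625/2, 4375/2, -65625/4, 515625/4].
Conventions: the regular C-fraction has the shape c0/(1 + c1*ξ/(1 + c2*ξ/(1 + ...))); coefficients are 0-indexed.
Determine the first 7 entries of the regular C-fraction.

Taylor coefficients (read off): a_0 = -6/5, a_1 = 4, a_2 = -10, a_3 = 50, a_4 = -625/2, a_5 = 4375/2, a_6 = -65625/4.
c0 = a_0 = -6/5. Peel one level at a time: if S = 1 + c*ξ/S' with S'(0) = 1, then c is the ξ-coefficient of S and S' = c*ξ/(S - 1).
S_1 = c0/f = 1 + (10/3)*ξ + (25/9)*ξ^2 + ...; c1 = 10/3.
S_2 = c1*ξ/(S_1 - 1) = 1 + (-5/6)*ξ + (-25/4)*ξ^2 + ...; c2 = -5/6.
S_3 = c2*ξ/(S_2 - 1) = 1 + (-15/2)*ξ + (375/4)*ξ^2 + ...; c3 = -15/2.
S_4 = c3*ξ/(S_3 - 1) = 1 + (25/2)*ξ + (-25/4)*ξ^2 + ...; c4 = 25/2.
S_5 = c4*ξ/(S_4 - 1) = 1 + (1/2)*ξ + (-9/4)*ξ^2 + ...; c5 = 1/2.
S_6 = c5*ξ/(S_5 - 1) = 1 + (9/2)*ξ + ...; c6 = 9/2.

The regular C-fraction coefficients are [-6/5, 10/3, -5/6, -15/2, 25/2, 1/2, 9/2].


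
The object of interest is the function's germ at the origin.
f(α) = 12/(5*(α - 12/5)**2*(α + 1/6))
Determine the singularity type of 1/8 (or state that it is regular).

Denominator factors: α - 12/5 = -91/40 at α = 1/8; α + 1/6 = 7/24 at α = 1/8 — none vanishes.
So the germ continues analytically to 1/8.

The point is a regular point.


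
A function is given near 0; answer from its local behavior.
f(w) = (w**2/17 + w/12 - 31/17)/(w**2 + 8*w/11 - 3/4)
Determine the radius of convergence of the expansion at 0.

Denominator factor (w**2 + 8*w/11 - 3/4): discriminant 427/121, real irrational roots -4/11 + (1/22)*sqrt(427) and -4/11 - (1/22)*sqrt(427); poles of order 1, moduli -4/11 + (1/22)*sqrt(427) and 4/11 + (1/22)*sqrt(427).
The radius of convergence is the smallest modulus among the singular points: -4/11 + (1/22)*sqrt(427).

The radius of convergence is -4/11 + (1/22)*sqrt(427).


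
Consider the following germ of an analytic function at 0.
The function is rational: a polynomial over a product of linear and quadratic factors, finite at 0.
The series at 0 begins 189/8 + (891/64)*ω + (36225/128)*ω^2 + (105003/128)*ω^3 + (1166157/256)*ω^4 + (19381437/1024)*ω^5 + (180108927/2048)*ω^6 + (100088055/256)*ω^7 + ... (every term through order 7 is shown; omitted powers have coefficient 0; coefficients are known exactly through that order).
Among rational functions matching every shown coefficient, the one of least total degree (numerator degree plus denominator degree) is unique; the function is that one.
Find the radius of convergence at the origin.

The radius of convergence is 2/9.

No rational of total degree below 5 reproduces all 8 coefficients; solving the [2/3] Pade equations on them gives f(ω) = (13*ω**2/36 + 17*ω/8 - 7/3)/((ω - 2/9)*(ω + 2/3)**2), whose expansion matches every shown term.
Denominator factor (ω + 2/3)^2: pole of order 2 at -2/3, modulus 2/3.
Denominator factor (ω - 2/9): pole of order 1 at 2/9, modulus 2/9.
The radius of convergence is the smallest modulus among the singular points: 2/9.


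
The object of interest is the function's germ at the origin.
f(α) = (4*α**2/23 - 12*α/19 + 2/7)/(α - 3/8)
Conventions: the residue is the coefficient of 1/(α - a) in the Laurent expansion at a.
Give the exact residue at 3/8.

At the order-1 pole 3/8 set g(α) = (α - (3/8))*f(α) = 4*α**2/23 - 12*α/19 + 2/7.
Simple pole: residue = g(a) at a = 3/8, which is 3589/48944.

The residue is 3589/48944.


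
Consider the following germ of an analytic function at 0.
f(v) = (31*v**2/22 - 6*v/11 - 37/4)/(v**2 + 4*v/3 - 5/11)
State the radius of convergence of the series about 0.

Denominator factor (v**2 + 4*v/3 - 5/11): discriminant 356/99, real irrational roots -2/3 + (1/33)*sqrt(979) and -2/3 - (1/33)*sqrt(979); poles of order 1, moduli -2/3 + (1/33)*sqrt(979) and 2/3 + (1/33)*sqrt(979).
The radius of convergence is the smallest modulus among the singular points: -2/3 + (1/33)*sqrt(979).

The radius of convergence is -2/3 + (1/33)*sqrt(979).


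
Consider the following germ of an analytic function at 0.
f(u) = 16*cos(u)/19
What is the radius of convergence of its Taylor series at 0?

The factor cos(u) is entire and contributes no finite singular point.
The polynomial part has no poles.
No finite singular points: the Taylor series at 0 converges everywhere.

The radius of convergence is infinite.


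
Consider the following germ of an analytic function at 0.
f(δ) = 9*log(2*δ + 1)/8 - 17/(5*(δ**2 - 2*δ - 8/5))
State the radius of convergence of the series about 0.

Denominator factor (δ**2 - 2*δ - 8/5): discriminant 52/5, real irrational roots 1 + (1/5)*sqrt(65) and 1 - (1/5)*sqrt(65); poles of order 1, moduli 1 + (1/5)*sqrt(65) and -1 + (1/5)*sqrt(65).
Branch term (9/8)*log(1 - δ/(-1/2)): its argument vanishes at δ = -1/2, a logarithmic branch point, modulus 1/2.
The radius of convergence is the smallest modulus among the singular points: 1/2.

The radius of convergence is 1/2.


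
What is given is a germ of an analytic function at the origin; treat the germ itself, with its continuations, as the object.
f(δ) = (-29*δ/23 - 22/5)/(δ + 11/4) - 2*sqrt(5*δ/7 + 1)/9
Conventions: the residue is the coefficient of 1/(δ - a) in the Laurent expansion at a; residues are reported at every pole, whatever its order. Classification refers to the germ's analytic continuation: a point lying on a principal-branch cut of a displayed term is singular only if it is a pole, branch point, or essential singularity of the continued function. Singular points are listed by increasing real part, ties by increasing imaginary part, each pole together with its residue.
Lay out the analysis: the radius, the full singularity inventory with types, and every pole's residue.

Radius of convergence at 0: 7/5.
At -11/4: a pole of order 1; residue -429/460.
At -7/5: an algebraic (square-root) branch point.

Denominator factor (δ + 11/4): pole of order 1 at -11/4, modulus 11/4.
Branch term (-2/9)*sqrt(1 - δ/(-7/5)): its argument vanishes at δ = -7/5, a square-root branch point, modulus 7/5.
The radius of convergence is the smallest modulus among the singular points: 7/5.
The branch term is analytic at -11/4 and contributes nothing to the residue; only the rational part matters.
At the order-1 pole -11/4 set g(δ) = (δ - (-11/4))*(rational part) = -29*δ/23 - 22/5.
Simple pole: residue = g(a) at a = -11/4, which is -429/460.
List the singular points by increasing real part (a conjugate pair: the negative imaginary part first).


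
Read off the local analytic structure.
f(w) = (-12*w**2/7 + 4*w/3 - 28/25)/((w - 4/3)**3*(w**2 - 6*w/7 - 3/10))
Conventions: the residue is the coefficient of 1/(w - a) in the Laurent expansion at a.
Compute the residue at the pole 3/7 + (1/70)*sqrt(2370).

The residue is 656959716/9393931 + (1070358408/742120549)*sqrt(2370).

The factor w**2 - 6*w/7 - 3/10 splits as (w - a)(w - a') with a = 3/7 + (1/70)*sqrt(2370), a' = 3/7 - (1/70)*sqrt(2370). At the order-1 pole a set g(w) = (w - a)*f(w) = [(-12*w**2/7 + 4*w/3 - 28/25)/(w - 4/3)**3] / (w - a').
Simple pole: residue = g(a) at a = 3/7 + (1/70)*sqrt(2370), which is 656959716/9393931 + (1070358408/742120549)*sqrt(2370).


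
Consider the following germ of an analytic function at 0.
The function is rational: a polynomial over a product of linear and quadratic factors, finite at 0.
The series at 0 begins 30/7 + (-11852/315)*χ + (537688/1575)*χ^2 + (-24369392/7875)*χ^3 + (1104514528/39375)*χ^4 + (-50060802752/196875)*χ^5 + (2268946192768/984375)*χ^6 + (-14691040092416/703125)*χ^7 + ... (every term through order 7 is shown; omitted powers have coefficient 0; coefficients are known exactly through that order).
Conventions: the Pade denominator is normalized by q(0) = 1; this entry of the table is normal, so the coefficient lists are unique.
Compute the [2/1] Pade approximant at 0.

Taylor coefficients needed (read off): a_0 = 30/7, a_1 = -11852/315, a_2 = 537688/1575, a_3 = -24369392/7875.
Write the denominator as Q(χ) = 1 + q1*χ. Requiring Q*f - P = O(χ^4) with deg P <= 2 kills the coefficients of χ^3..χ^3 in Q*f:
  χ^3: a_3 + q1*a_2 = 0, i.e. -24369392/7875 + (537688/1575)*q1 = 0.
Solving this linear system: q1 = 3046174/336055.
The numerator is Q*f truncated at degree 2: P0 = a_0 = 30/7; P1 = a_1 + q1*a_0 = 25882208/21171465; P2 = a_2 + q1*a_1 = 2352928/7057155.

The Pade approximant has numerator coefficients [30/7, 25882208/21171465, 2352928/7057155]; denominator coefficients [1, 3046174/336055].


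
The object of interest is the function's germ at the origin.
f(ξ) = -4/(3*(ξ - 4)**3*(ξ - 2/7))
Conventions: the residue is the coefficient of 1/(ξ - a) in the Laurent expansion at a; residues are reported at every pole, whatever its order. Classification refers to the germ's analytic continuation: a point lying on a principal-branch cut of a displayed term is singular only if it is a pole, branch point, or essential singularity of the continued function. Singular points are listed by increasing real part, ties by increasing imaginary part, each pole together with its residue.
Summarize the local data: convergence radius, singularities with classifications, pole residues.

Denominator factor (ξ - 4)^3: pole of order 3 at 4, modulus 4.
Denominator factor (ξ - 2/7): pole of order 1 at 2/7, modulus 2/7.
The radius of convergence is the smallest modulus among the singular points: 2/7.
At the order-1 pole 2/7 set g(ξ) = (ξ - (2/7))*f(ξ) = -4/(3*(ξ - 4)**3).
Simple pole: residue = g(a) at a = 2/7, which is 343/13182.
At the order-3 pole 4 set g(ξ) = (ξ - (4))^3*f(ξ) = -4/(3*(ξ - 2/7)).
Order-3 pole: residue = g''(a)/2; g''(4) = -343/6591, so the residue is -343/13182.
List the singular points by increasing real part (a conjugate pair: the negative imaginary part first).

Radius of convergence at 0: 2/7.
At 2/7: a pole of order 1; residue 343/13182.
At 4: a pole of order 3; residue -343/13182.
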